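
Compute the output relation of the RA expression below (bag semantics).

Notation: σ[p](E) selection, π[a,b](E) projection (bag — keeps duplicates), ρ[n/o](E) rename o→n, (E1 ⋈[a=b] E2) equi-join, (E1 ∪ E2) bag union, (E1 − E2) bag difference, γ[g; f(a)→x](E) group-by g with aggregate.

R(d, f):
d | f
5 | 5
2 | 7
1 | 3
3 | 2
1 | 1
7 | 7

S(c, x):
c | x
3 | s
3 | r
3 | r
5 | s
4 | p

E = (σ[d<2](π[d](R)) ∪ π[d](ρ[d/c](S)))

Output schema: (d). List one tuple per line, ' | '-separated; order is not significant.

Per-node cardinality:
  R → 6
  π[d](R) → 6
  σ[d<2](π[d](R)) → 2
  S → 5
  ρ[d/c](S) → 5
  π[d](ρ[d/c](S)) → 5
  (σ[d<2](π[d](R)) ∪ π[d](ρ[d/c](S))) → 7

== RESULT ==
d
1
1
3
3
3
4
5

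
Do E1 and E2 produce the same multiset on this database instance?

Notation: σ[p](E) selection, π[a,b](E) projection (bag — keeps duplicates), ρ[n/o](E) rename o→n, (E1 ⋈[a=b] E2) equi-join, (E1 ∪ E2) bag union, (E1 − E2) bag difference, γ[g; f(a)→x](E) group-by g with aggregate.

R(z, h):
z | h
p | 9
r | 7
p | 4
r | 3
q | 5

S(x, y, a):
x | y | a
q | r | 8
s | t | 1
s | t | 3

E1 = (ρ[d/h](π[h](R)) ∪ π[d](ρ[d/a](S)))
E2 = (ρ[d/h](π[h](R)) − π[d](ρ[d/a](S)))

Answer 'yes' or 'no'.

E1 per-node cardinality:
  R → 5
  π[h](R) → 5
  ρ[d/h](π[h](R)) → 5
  S → 3
  ρ[d/a](S) → 3
  π[d](ρ[d/a](S)) → 3
  (ρ[d/h](π[h](R)) ∪ π[d](ρ[d/a](S))) → 8
E2 per-node cardinality:
  R → 5
  π[h](R) → 5
  ρ[d/h](π[h](R)) → 5
  S → 3
  ρ[d/a](S) → 3
  π[d](ρ[d/a](S)) → 3
  (ρ[d/h](π[h](R)) − π[d](ρ[d/a](S))) → 4

E1 result:
d
1
3
3
4
5
7
8
9
E2 result:
d
4
5
7
9
Witness: (8,) appears 1× in E1 but 0× in E2.

no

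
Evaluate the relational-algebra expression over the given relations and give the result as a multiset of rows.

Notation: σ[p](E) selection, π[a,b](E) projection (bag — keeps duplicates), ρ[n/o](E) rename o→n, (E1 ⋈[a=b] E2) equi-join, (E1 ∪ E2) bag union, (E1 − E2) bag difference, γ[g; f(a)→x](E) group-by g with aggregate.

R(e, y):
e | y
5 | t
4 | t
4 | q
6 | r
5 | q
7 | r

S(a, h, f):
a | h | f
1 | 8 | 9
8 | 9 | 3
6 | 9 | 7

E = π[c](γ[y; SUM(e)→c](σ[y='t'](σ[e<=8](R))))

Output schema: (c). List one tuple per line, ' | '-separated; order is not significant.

Per-node cardinality:
  R → 6
  σ[e<=8](R) → 6
  σ[y='t'](σ[e<=8](R)) → 2
  γ[y; SUM(e)→c](σ[y='t'](σ[e<=8](R))) → 1
  π[c](γ[y; SUM(e)→c](σ[y='t'](σ[e<=8](R)))) → 1

== RESULT ==
c
9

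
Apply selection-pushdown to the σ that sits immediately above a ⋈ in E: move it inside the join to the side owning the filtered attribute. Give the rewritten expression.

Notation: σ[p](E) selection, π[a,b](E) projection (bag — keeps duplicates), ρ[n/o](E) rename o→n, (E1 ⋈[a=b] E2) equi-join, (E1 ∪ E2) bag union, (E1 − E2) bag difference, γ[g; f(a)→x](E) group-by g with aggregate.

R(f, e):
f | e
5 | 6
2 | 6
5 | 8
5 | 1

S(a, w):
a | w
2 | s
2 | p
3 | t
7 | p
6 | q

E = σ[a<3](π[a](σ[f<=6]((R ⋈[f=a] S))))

σ filters on f, owned by the left side.
E' = σ[a<3](π[a]((σ[f<=6](R) ⋈[f=a] S)))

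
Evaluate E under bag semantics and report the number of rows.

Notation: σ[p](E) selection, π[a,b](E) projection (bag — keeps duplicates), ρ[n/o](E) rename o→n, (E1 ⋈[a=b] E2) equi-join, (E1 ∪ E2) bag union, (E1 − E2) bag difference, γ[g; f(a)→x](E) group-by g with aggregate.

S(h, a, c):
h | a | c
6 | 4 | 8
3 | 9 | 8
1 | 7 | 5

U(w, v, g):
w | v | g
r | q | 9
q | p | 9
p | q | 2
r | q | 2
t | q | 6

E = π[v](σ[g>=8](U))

Subexpression sizes:
  U → 5
  σ[g>=8](U) → 2
  π[v](σ[g>=8](U)) → 2

|E| = 2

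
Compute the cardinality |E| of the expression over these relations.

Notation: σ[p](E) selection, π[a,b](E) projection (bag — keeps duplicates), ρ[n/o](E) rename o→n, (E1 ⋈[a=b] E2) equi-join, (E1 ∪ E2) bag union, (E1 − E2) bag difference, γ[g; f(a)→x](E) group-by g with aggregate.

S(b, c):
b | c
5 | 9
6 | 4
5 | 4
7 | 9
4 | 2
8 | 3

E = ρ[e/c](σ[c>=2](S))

Subexpression sizes:
  S → 6
  σ[c>=2](S) → 6
  ρ[e/c](σ[c>=2](S)) → 6

|E| = 6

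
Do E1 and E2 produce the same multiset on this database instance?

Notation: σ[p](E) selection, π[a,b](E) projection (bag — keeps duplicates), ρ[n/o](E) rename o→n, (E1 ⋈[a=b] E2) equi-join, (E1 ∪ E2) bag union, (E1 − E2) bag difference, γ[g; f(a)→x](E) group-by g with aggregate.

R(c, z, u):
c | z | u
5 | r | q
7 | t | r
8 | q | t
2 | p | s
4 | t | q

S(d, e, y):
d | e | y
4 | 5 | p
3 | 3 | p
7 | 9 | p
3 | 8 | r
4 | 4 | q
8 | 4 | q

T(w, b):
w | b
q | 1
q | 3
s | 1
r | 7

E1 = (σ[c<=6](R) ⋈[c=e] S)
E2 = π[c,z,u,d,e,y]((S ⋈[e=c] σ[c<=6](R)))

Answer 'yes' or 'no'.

E1 stepwise |·|:
  R → 5
  σ[c<=6](R) → 3
  S → 6
  (σ[c<=6](R) ⋈[c=e] S) → 3
E2 stepwise |·|:
  S → 6
  R → 5
  σ[c<=6](R) → 3
  (S ⋈[e=c] σ[c<=6](R)) → 3
  π[c,z,u,d,e,y]((S ⋈[e=c] σ[c<=6](R))) → 3

E1 and E2 produce the same multiset:
c | z | u | d | e | y
4 | t | q | 4 | 4 | q
4 | t | q | 8 | 4 | q
5 | r | q | 4 | 5 | p

yes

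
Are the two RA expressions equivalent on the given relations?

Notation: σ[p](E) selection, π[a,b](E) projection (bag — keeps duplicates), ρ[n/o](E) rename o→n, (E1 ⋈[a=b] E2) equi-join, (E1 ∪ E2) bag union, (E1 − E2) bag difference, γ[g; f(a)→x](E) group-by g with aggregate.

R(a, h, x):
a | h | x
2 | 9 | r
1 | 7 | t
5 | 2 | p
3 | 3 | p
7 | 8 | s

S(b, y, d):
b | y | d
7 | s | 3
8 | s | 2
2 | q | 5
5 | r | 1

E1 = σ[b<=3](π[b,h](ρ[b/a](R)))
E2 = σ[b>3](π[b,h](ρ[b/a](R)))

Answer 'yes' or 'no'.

E1 stepwise |·|:
  R → 5
  ρ[b/a](R) → 5
  π[b,h](ρ[b/a](R)) → 5
  σ[b<=3](π[b,h](ρ[b/a](R))) → 3
E2 stepwise |·|:
  R → 5
  ρ[b/a](R) → 5
  π[b,h](ρ[b/a](R)) → 5
  σ[b>3](π[b,h](ρ[b/a](R))) → 2

E1 result:
b | h
1 | 7
2 | 9
3 | 3
E2 result:
b | h
5 | 2
7 | 8
Witness: (2, 9) appears 1× in E1 but 0× in E2.

no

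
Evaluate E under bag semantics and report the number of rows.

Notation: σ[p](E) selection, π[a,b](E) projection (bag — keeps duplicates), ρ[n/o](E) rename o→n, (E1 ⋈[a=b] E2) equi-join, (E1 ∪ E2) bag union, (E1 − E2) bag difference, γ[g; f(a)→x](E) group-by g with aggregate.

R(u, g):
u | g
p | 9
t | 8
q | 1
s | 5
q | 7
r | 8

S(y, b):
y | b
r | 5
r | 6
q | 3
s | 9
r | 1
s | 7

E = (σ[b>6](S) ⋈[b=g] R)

Row counts bottom-up:
  S → 6
  σ[b>6](S) → 2
  R → 6
  (σ[b>6](S) ⋈[b=g] R) → 2

|E| = 2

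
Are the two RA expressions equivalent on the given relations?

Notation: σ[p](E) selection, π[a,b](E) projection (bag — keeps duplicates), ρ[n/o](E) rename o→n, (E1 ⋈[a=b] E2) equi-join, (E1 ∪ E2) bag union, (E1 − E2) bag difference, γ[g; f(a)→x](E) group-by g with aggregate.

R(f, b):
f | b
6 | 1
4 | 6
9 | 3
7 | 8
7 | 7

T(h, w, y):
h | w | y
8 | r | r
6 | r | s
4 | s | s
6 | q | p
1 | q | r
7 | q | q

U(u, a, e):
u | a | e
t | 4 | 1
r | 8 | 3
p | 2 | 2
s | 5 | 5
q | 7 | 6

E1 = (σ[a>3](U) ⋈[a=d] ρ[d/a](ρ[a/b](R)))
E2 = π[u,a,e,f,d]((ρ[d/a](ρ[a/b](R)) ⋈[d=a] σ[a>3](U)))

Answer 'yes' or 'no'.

E1 subexpression sizes:
  U → 5
  σ[a>3](U) → 4
  R → 5
  ρ[a/b](R) → 5
  ρ[d/a](ρ[a/b](R)) → 5
  (σ[a>3](U) ⋈[a=d] ρ[d/a](ρ[a/b](R))) → 2
E2 subexpression sizes:
  R → 5
  ρ[a/b](R) → 5
  ρ[d/a](ρ[a/b](R)) → 5
  U → 5
  σ[a>3](U) → 4
  (ρ[d/a](ρ[a/b](R)) ⋈[d=a] σ[a>3](U)) → 2
  π[u,a,e,f,d]((ρ[d/a](ρ[a/b](R)) ⋈[d=a] σ[a>3](U))) → 2

E1 and E2 produce the same multiset:
u | a | e | f | d
q | 7 | 6 | 7 | 7
r | 8 | 3 | 7 | 8

yes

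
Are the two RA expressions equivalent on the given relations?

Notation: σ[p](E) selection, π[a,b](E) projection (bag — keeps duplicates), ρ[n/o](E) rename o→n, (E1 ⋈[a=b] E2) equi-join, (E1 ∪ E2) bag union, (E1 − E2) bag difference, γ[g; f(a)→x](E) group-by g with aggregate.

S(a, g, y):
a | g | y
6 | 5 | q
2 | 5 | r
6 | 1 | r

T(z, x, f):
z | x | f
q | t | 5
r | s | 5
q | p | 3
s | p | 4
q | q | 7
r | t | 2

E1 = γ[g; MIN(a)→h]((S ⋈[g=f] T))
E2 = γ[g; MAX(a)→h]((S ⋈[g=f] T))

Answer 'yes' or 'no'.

E1 per-node cardinality:
  S → 3
  T → 6
  (S ⋈[g=f] T) → 4
  γ[g; MIN(a)→h]((S ⋈[g=f] T)) → 1
E2 per-node cardinality:
  S → 3
  T → 6
  (S ⋈[g=f] T) → 4
  γ[g; MAX(a)→h]((S ⋈[g=f] T)) → 1

E1 result:
g | h
5 | 2
E2 result:
g | h
5 | 6
Witness: (5, 6) appears 0× in E1 but 1× in E2.

no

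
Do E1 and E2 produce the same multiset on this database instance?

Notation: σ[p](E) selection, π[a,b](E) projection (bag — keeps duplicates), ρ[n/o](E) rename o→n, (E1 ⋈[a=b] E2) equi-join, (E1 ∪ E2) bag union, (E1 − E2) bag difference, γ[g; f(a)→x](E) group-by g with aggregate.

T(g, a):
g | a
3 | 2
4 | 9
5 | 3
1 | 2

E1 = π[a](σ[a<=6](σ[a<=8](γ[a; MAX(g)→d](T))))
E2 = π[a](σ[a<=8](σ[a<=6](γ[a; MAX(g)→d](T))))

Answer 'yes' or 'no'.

E1 per-node cardinality:
  T → 4
  γ[a; MAX(g)→d](T) → 3
  σ[a<=8](γ[a; MAX(g)→d](T)) → 2
  σ[a<=6](σ[a<=8](γ[a; MAX(g)→d](T))) → 2
  π[a](σ[a<=6](σ[a<=8](γ[a; MAX(g)→d](T)))) → 2
E2 per-node cardinality:
  T → 4
  γ[a; MAX(g)→d](T) → 3
  σ[a<=6](γ[a; MAX(g)→d](T)) → 2
  σ[a<=8](σ[a<=6](γ[a; MAX(g)→d](T))) → 2
  π[a](σ[a<=8](σ[a<=6](γ[a; MAX(g)→d](T)))) → 2

E1 and E2 produce the same multiset:
a
2
3

yes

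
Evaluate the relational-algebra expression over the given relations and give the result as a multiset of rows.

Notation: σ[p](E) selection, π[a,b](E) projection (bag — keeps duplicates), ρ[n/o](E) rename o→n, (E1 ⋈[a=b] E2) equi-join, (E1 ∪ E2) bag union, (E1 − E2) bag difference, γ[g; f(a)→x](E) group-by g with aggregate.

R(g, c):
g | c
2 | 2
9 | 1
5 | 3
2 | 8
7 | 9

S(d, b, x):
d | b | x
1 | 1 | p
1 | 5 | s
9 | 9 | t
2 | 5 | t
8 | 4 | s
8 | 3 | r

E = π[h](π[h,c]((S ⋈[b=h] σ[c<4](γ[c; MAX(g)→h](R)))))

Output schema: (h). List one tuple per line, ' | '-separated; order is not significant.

Per-node cardinality:
  S → 6
  R → 5
  γ[c; MAX(g)→h](R) → 5
  σ[c<4](γ[c; MAX(g)→h](R)) → 3
  (S ⋈[b=h] σ[c<4](γ[c; MAX(g)→h](R))) → 3
  π[h,c]((S ⋈[b=h] σ[c<4](γ[c; MAX(g)→h](R)))) → 3
  π[h](π[h,c]((S ⋈[b=h] σ[c<4](γ[c; MAX(g)→h](R))))) → 3

== RESULT ==
h
5
5
9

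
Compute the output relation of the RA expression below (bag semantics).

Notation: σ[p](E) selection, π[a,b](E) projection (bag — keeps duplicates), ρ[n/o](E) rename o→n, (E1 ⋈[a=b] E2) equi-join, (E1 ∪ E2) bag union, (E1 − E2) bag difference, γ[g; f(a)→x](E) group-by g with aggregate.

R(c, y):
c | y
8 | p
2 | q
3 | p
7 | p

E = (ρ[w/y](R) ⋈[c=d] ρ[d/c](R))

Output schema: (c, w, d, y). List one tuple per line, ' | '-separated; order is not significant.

Stepwise |·|:
  R → 4
  ρ[w/y](R) → 4
  R → 4
  ρ[d/c](R) → 4
  (ρ[w/y](R) ⋈[c=d] ρ[d/c](R)) → 4

== RESULT ==
c | w | d | y
2 | q | 2 | q
3 | p | 3 | p
7 | p | 7 | p
8 | p | 8 | p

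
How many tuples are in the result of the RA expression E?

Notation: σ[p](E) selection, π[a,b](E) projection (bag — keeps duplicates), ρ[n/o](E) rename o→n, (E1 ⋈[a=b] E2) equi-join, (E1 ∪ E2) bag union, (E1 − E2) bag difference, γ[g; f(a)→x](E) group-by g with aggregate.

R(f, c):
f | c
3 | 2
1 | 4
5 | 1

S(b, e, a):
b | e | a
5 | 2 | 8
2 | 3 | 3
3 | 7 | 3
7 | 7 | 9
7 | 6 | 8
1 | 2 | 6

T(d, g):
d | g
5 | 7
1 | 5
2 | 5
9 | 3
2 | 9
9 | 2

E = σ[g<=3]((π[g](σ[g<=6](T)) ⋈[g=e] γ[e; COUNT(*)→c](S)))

Row counts bottom-up:
  T → 6
  σ[g<=6](T) → 4
  π[g](σ[g<=6](T)) → 4
  S → 6
  γ[e; COUNT(*)→c](S) → 4
  (π[g](σ[g<=6](T)) ⋈[g=e] γ[e; COUNT(*)→c](S)) → 2
  σ[g<=3]((π[g](σ[g<=6](T)) ⋈[g=e] γ[e; COUNT(*)→c](S))) → 2

|E| = 2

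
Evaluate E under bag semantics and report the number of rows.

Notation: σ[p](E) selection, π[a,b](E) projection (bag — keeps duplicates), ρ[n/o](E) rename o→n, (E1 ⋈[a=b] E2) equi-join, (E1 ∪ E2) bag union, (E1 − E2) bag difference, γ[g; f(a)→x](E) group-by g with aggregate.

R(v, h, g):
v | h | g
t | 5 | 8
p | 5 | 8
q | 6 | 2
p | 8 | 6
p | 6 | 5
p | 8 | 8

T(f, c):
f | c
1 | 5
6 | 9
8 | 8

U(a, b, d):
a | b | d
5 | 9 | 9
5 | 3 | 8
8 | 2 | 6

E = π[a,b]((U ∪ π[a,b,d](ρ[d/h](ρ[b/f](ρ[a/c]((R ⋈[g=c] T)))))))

Stepwise |·|:
  U → 3
  R → 6
  T → 3
  (R ⋈[g=c] T) → 4
  ρ[a/c]((R ⋈[g=c] T)) → 4
  ρ[b/f](ρ[a/c]((R ⋈[g=c] T))) → 4
  ρ[d/h](ρ[b/f](ρ[a/c]((R ⋈[g=c] T)))) → 4
  π[a,b,d](ρ[d/h](ρ[b/f](ρ[a/c]((R ⋈[g=c] T))))) → 4
  (U ∪ π[a,b,d](ρ[d/h](ρ[b/f](ρ[a/c]((R ⋈[g=c] T)))))) → 7
  π[a,b]((U ∪ π[a,b,d](ρ[d/h](ρ[b/f](ρ[a/c]((R ⋈[g=c] T))))))) → 7

|E| = 7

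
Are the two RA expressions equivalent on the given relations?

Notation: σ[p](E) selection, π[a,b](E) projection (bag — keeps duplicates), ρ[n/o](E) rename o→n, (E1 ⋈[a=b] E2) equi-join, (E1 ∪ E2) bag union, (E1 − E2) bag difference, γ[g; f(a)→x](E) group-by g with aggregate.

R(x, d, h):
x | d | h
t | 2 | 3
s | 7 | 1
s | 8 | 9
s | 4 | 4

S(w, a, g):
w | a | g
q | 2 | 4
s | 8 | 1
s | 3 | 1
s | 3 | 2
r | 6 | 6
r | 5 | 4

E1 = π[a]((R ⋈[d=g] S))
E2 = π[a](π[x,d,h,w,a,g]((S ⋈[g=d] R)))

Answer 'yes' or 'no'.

E1 stepwise |·|:
  R → 4
  S → 6
  (R ⋈[d=g] S) → 3
  π[a]((R ⋈[d=g] S)) → 3
E2 stepwise |·|:
  S → 6
  R → 4
  (S ⋈[g=d] R) → 3
  π[x,d,h,w,a,g]((S ⋈[g=d] R)) → 3
  π[a](π[x,d,h,w,a,g]((S ⋈[g=d] R))) → 3

E1 and E2 produce the same multiset:
a
2
3
5

yes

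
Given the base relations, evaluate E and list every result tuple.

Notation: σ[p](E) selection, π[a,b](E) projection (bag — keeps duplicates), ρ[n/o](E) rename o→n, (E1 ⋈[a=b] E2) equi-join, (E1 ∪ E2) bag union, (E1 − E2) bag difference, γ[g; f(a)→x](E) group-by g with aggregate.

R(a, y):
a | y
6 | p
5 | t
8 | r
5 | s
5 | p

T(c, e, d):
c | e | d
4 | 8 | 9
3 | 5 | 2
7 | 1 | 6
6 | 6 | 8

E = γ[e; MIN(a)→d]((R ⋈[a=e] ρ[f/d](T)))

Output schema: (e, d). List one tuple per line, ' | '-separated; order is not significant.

Stepwise |·|:
  R → 5
  T → 4
  ρ[f/d](T) → 4
  (R ⋈[a=e] ρ[f/d](T)) → 5
  γ[e; MIN(a)→d]((R ⋈[a=e] ρ[f/d](T))) → 3

== RESULT ==
e | d
5 | 5
6 | 6
8 | 8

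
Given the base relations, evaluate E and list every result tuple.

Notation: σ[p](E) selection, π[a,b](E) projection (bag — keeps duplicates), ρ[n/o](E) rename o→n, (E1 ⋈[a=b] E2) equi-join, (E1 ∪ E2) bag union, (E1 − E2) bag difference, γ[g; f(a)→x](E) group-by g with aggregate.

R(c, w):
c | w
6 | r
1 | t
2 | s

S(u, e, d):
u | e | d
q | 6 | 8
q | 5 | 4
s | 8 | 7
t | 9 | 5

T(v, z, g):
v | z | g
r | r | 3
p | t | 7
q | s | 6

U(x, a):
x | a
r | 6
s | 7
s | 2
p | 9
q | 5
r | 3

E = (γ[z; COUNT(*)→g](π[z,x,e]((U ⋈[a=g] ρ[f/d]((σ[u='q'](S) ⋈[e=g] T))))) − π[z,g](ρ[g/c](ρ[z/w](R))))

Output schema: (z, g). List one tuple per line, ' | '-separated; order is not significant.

Subexpression sizes:
  U → 6
  S → 4
  σ[u='q'](S) → 2
  T → 3
  (σ[u='q'](S) ⋈[e=g] T) → 1
  ρ[f/d]((σ[u='q'](S) ⋈[e=g] T)) → 1
  (U ⋈[a=g] ρ[f/d]((σ[u='q'](S) ⋈[e=g] T))) → 1
  π[z,x,e]((U ⋈[a=g] ρ[f/d]((σ[u='q'](S) ⋈[e=g] T)))) → 1
  γ[z; COUNT(*)→g](π[z,x,e]((U ⋈[a=g] ρ[f/d]((σ[u='q'](S) ⋈[e=g] T))))) → 1
  R → 3
  ρ[z/w](R) → 3
  ρ[g/c](ρ[z/w](R)) → 3
  π[z,g](ρ[g/c](ρ[z/w](R))) → 3
  (γ[z; COUNT(*)→g](π[z,x,e]((U ⋈[a=g] ρ[f/d]((σ[u='q'](S) ⋈[e=g] T))))) − π[z,g](ρ[g/c](ρ[z/w](R)))) → 1

== RESULT ==
z | g
s | 1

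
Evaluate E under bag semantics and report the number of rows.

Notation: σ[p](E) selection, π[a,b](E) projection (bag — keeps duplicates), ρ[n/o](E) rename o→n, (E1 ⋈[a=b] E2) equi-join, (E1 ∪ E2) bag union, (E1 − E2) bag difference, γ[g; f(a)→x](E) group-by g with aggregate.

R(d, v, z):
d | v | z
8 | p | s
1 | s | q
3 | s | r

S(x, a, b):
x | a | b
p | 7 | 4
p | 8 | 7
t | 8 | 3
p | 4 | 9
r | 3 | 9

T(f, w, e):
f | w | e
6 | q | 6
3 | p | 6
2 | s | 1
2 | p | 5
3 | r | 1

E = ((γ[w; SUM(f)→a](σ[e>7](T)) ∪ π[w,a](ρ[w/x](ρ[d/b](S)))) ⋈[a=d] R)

Subexpression sizes:
  T → 5
  σ[e>7](T) → 0
  γ[w; SUM(f)→a](σ[e>7](T)) → 0
  S → 5
  ρ[d/b](S) → 5
  ρ[w/x](ρ[d/b](S)) → 5
  π[w,a](ρ[w/x](ρ[d/b](S))) → 5
  (γ[w; SUM(f)→a](σ[e>7](T)) ∪ π[w,a](ρ[w/x](ρ[d/b](S)))) → 5
  R → 3
  ((γ[w; SUM(f)→a](σ[e>7](T)) ∪ π[w,a](ρ[w/x](ρ[d/b](S)))) ⋈[a=d] R) → 3

|E| = 3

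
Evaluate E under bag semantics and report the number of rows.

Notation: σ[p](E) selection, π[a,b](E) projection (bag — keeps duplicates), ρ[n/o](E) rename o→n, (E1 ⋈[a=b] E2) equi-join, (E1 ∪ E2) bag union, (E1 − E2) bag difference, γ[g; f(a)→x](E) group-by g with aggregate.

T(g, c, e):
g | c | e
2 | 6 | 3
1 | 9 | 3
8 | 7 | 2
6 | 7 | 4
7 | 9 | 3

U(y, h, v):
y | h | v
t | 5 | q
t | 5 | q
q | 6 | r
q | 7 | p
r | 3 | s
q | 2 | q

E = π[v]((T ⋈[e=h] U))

Row counts bottom-up:
  T → 5
  U → 6
  (T ⋈[e=h] U) → 4
  π[v]((T ⋈[e=h] U)) → 4

|E| = 4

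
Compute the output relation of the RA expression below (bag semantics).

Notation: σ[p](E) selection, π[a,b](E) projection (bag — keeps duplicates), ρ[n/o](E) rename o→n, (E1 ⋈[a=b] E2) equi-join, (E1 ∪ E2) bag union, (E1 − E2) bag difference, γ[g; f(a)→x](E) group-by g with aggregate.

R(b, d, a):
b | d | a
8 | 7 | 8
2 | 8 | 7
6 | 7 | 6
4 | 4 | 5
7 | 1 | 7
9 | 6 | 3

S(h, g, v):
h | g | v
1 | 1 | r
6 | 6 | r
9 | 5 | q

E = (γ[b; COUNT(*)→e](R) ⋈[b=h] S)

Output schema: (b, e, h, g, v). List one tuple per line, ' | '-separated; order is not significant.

Row counts bottom-up:
  R → 6
  γ[b; COUNT(*)→e](R) → 6
  S → 3
  (γ[b; COUNT(*)→e](R) ⋈[b=h] S) → 2

== RESULT ==
b | e | h | g | v
6 | 1 | 6 | 6 | r
9 | 1 | 9 | 5 | q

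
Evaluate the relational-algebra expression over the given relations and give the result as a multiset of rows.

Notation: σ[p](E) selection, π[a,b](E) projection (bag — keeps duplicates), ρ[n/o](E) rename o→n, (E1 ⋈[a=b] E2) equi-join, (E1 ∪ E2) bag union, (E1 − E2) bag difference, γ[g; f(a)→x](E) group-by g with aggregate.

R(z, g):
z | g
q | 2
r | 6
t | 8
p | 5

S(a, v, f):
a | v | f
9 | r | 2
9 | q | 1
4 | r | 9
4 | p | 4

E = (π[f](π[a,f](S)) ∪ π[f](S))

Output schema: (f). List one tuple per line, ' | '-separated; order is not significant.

Row counts bottom-up:
  S → 4
  π[a,f](S) → 4
  π[f](π[a,f](S)) → 4
  S → 4
  π[f](S) → 4
  (π[f](π[a,f](S)) ∪ π[f](S)) → 8

== RESULT ==
f
1
1
2
2
4
4
9
9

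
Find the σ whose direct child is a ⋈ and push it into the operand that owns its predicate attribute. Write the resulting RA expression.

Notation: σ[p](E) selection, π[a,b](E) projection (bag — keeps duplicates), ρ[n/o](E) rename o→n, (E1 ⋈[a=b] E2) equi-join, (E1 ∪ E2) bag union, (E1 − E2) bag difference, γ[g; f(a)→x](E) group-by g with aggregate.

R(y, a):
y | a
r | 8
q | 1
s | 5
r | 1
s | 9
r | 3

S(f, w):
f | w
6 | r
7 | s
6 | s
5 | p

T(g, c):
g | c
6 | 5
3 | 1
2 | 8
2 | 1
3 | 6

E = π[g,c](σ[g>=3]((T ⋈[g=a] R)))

σ filters on g, owned by the left side.
E' = π[g,c]((σ[g>=3](T) ⋈[g=a] R))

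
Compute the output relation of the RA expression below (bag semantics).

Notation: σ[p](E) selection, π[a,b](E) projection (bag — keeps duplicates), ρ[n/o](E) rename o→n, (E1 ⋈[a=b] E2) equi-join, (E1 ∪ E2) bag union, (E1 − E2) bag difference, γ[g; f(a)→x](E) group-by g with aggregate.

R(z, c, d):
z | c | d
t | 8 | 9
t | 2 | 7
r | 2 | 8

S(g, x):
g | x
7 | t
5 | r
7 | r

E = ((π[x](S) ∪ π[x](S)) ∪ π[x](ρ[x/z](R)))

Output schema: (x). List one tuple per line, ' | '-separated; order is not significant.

Stepwise |·|:
  S → 3
  π[x](S) → 3
  S → 3
  π[x](S) → 3
  (π[x](S) ∪ π[x](S)) → 6
  R → 3
  ρ[x/z](R) → 3
  π[x](ρ[x/z](R)) → 3
  ((π[x](S) ∪ π[x](S)) ∪ π[x](ρ[x/z](R))) → 9

== RESULT ==
x
r
r
r
r
r
t
t
t
t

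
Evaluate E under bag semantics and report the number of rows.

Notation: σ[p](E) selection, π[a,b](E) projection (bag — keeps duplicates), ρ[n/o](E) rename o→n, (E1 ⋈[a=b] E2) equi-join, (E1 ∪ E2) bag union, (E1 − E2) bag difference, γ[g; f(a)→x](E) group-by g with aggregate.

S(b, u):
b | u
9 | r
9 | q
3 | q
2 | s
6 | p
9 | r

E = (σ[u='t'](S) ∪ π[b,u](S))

Subexpression sizes:
  S → 6
  σ[u='t'](S) → 0
  S → 6
  π[b,u](S) → 6
  (σ[u='t'](S) ∪ π[b,u](S)) → 6

|E| = 6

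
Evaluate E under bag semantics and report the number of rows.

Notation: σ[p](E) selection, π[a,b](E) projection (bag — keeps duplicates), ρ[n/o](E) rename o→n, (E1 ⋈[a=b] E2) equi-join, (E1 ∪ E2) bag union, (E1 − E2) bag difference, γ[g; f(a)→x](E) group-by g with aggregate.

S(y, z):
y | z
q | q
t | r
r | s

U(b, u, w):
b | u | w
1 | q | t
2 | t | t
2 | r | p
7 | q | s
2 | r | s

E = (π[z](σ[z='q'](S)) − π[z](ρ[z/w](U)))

Row counts bottom-up:
  S → 3
  σ[z='q'](S) → 1
  π[z](σ[z='q'](S)) → 1
  U → 5
  ρ[z/w](U) → 5
  π[z](ρ[z/w](U)) → 5
  (π[z](σ[z='q'](S)) − π[z](ρ[z/w](U))) → 1

|E| = 1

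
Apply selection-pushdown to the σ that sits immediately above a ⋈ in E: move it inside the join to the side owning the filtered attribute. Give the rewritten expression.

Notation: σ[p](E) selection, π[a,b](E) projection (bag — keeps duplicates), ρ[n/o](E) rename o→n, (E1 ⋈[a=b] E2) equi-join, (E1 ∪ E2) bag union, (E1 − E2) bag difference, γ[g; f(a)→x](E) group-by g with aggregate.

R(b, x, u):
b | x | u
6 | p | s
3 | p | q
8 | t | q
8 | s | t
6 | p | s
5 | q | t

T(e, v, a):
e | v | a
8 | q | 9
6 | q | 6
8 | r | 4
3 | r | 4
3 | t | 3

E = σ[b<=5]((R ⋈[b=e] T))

σ filters on b, owned by the left side.
E' = (σ[b<=5](R) ⋈[b=e] T)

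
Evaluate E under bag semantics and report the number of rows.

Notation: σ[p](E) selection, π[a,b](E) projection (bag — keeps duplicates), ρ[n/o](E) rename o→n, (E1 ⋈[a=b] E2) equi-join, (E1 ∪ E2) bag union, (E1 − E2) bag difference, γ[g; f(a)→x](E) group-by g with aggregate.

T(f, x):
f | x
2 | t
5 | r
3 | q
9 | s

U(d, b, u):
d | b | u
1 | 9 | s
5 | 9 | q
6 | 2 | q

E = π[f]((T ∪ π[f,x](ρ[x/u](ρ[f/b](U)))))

Row counts bottom-up:
  T → 4
  U → 3
  ρ[f/b](U) → 3
  ρ[x/u](ρ[f/b](U)) → 3
  π[f,x](ρ[x/u](ρ[f/b](U))) → 3
  (T ∪ π[f,x](ρ[x/u](ρ[f/b](U)))) → 7
  π[f]((T ∪ π[f,x](ρ[x/u](ρ[f/b](U))))) → 7

|E| = 7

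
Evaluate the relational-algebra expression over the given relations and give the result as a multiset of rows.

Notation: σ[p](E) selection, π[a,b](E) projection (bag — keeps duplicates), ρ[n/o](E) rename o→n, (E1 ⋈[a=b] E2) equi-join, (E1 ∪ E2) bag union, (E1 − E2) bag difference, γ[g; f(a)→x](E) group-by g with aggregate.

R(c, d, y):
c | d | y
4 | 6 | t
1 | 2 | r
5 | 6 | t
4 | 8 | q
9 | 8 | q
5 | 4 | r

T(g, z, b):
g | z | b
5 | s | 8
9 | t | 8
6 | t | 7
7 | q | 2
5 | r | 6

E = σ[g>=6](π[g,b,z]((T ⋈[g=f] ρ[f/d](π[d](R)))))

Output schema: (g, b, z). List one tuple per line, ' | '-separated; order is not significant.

Row counts bottom-up:
  T → 5
  R → 6
  π[d](R) → 6
  ρ[f/d](π[d](R)) → 6
  (T ⋈[g=f] ρ[f/d](π[d](R))) → 2
  π[g,b,z]((T ⋈[g=f] ρ[f/d](π[d](R)))) → 2
  σ[g>=6](π[g,b,z]((T ⋈[g=f] ρ[f/d](π[d](R))))) → 2

== RESULT ==
g | b | z
6 | 7 | t
6 | 7 | t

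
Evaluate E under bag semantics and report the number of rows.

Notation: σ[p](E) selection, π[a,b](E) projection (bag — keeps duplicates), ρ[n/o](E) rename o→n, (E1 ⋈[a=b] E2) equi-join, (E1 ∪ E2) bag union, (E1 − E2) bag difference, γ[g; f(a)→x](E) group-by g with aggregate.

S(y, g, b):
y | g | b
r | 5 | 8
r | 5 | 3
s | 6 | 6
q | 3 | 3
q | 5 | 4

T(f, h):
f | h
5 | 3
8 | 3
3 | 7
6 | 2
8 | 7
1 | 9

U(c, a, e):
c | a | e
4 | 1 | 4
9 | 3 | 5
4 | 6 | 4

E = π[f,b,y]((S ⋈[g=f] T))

Subexpression sizes:
  S → 5
  T → 6
  (S ⋈[g=f] T) → 5
  π[f,b,y]((S ⋈[g=f] T)) → 5

|E| = 5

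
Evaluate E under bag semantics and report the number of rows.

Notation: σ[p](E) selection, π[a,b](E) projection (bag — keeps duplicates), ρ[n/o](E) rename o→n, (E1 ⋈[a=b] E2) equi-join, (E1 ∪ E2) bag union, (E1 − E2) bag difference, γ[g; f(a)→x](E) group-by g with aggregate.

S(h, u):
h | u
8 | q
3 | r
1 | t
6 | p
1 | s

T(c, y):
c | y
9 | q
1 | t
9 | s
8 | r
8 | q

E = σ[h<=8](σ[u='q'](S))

Row counts bottom-up:
  S → 5
  σ[u='q'](S) → 1
  σ[h<=8](σ[u='q'](S)) → 1

|E| = 1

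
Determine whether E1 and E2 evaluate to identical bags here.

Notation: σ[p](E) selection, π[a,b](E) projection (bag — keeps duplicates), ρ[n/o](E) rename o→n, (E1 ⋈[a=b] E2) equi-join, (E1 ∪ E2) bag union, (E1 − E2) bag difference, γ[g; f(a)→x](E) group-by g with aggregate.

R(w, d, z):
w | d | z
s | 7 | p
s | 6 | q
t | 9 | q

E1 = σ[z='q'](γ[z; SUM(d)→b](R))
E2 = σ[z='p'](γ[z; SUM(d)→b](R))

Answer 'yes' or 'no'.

E1 stepwise |·|:
  R → 3
  γ[z; SUM(d)→b](R) → 2
  σ[z='q'](γ[z; SUM(d)→b](R)) → 1
E2 stepwise |·|:
  R → 3
  γ[z; SUM(d)→b](R) → 2
  σ[z='p'](γ[z; SUM(d)→b](R)) → 1

E1 result:
z | b
q | 15
E2 result:
z | b
p | 7
Witness: ('q', 15) appears 1× in E1 but 0× in E2.

no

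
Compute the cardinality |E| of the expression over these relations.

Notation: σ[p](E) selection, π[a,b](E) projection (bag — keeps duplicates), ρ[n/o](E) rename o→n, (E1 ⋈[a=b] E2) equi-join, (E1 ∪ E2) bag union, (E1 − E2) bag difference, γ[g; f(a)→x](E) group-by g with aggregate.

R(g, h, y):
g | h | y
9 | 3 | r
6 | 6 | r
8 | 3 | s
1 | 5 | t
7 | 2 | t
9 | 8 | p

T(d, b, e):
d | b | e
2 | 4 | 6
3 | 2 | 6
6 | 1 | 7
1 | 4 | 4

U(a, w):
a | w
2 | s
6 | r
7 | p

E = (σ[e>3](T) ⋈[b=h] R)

Per-node cardinality:
  T → 4
  σ[e>3](T) → 4
  R → 6
  (σ[e>3](T) ⋈[b=h] R) → 1

|E| = 1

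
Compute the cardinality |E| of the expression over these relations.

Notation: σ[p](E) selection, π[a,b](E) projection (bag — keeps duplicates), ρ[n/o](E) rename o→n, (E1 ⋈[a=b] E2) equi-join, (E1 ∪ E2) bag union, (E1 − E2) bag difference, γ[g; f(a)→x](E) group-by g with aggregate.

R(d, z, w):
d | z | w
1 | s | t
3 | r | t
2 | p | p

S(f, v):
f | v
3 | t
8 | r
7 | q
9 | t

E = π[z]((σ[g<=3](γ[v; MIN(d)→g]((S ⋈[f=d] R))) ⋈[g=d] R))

Stepwise |·|:
  S → 4
  R → 3
  (S ⋈[f=d] R) → 1
  γ[v; MIN(d)→g]((S ⋈[f=d] R)) → 1
  σ[g<=3](γ[v; MIN(d)→g]((S ⋈[f=d] R))) → 1
  R → 3
  (σ[g<=3](γ[v; MIN(d)→g]((S ⋈[f=d] R))) ⋈[g=d] R) → 1
  π[z]((σ[g<=3](γ[v; MIN(d)→g]((S ⋈[f=d] R))) ⋈[g=d] R)) → 1

|E| = 1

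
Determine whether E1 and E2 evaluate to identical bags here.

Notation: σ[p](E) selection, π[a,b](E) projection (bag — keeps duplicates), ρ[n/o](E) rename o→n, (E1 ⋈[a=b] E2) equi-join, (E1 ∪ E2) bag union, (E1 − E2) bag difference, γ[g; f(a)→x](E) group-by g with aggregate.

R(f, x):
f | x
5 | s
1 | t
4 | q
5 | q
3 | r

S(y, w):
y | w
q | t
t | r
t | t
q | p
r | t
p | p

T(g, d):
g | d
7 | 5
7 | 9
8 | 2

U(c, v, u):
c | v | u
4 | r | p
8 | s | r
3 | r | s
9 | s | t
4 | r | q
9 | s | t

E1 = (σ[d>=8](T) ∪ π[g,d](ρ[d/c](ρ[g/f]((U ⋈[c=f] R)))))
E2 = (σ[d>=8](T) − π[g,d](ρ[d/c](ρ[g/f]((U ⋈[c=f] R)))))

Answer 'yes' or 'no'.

E1 per-node cardinality:
  T → 3
  σ[d>=8](T) → 1
  U → 6
  R → 5
  (U ⋈[c=f] R) → 3
  ρ[g/f]((U ⋈[c=f] R)) → 3
  ρ[d/c](ρ[g/f]((U ⋈[c=f] R))) → 3
  π[g,d](ρ[d/c](ρ[g/f]((U ⋈[c=f] R)))) → 3
  (σ[d>=8](T) ∪ π[g,d](ρ[d/c](ρ[g/f]((U ⋈[c=f] R))))) → 4
E2 per-node cardinality:
  T → 3
  σ[d>=8](T) → 1
  U → 6
  R → 5
  (U ⋈[c=f] R) → 3
  ρ[g/f]((U ⋈[c=f] R)) → 3
  ρ[d/c](ρ[g/f]((U ⋈[c=f] R))) → 3
  π[g,d](ρ[d/c](ρ[g/f]((U ⋈[c=f] R)))) → 3
  (σ[d>=8](T) − π[g,d](ρ[d/c](ρ[g/f]((U ⋈[c=f] R))))) → 1

E1 result:
g | d
3 | 3
4 | 4
4 | 4
7 | 9
E2 result:
g | d
7 | 9
Witness: (4, 4) appears 2× in E1 but 0× in E2.

no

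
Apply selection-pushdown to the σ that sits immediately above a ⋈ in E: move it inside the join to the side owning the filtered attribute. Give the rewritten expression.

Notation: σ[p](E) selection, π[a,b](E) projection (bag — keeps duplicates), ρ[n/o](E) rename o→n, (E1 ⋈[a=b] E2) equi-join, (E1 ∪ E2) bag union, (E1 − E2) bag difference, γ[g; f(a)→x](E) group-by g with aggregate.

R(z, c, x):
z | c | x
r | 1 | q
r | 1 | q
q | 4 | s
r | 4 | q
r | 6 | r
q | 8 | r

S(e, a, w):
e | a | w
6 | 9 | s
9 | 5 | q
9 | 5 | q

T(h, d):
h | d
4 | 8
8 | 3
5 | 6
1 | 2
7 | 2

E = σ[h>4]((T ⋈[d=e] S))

σ filters on h, owned by the left side.
E' = (σ[h>4](T) ⋈[d=e] S)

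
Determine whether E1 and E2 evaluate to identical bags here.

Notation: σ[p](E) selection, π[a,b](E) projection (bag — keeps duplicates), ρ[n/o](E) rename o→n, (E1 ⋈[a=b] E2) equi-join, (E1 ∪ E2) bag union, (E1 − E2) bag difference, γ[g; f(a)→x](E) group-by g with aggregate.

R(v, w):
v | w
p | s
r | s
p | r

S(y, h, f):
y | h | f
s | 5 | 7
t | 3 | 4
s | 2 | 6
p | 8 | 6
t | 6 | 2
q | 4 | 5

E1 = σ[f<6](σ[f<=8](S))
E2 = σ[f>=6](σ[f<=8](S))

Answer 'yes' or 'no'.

E1 per-node cardinality:
  S → 6
  σ[f<=8](S) → 6
  σ[f<6](σ[f<=8](S)) → 3
E2 per-node cardinality:
  S → 6
  σ[f<=8](S) → 6
  σ[f>=6](σ[f<=8](S)) → 3

E1 result:
y | h | f
q | 4 | 5
t | 3 | 4
t | 6 | 2
E2 result:
y | h | f
p | 8 | 6
s | 2 | 6
s | 5 | 7
Witness: ('t', 6, 2) appears 1× in E1 but 0× in E2.

no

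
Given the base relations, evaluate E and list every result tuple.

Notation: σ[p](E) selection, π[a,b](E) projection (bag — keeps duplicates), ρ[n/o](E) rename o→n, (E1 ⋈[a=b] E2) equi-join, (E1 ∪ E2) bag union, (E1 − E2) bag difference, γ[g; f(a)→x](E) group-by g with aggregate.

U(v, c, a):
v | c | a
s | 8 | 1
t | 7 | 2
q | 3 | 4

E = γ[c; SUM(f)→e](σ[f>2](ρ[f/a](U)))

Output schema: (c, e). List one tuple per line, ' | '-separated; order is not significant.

Subexpression sizes:
  U → 3
  ρ[f/a](U) → 3
  σ[f>2](ρ[f/a](U)) → 1
  γ[c; SUM(f)→e](σ[f>2](ρ[f/a](U))) → 1

== RESULT ==
c | e
3 | 4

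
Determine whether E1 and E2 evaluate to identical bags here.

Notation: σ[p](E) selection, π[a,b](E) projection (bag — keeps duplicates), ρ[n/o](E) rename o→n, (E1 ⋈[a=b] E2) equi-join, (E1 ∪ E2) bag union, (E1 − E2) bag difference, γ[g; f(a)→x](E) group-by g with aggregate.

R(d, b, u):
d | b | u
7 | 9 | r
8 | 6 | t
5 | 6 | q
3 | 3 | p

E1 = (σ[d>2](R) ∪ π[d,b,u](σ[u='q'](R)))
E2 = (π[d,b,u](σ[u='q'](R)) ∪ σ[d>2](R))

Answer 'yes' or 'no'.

E1 subexpression sizes:
  R → 4
  σ[d>2](R) → 4
  R → 4
  σ[u='q'](R) → 1
  π[d,b,u](σ[u='q'](R)) → 1
  (σ[d>2](R) ∪ π[d,b,u](σ[u='q'](R))) → 5
E2 subexpression sizes:
  R → 4
  σ[u='q'](R) → 1
  π[d,b,u](σ[u='q'](R)) → 1
  R → 4
  σ[d>2](R) → 4
  (π[d,b,u](σ[u='q'](R)) ∪ σ[d>2](R)) → 5

E1 and E2 produce the same multiset:
d | b | u
3 | 3 | p
5 | 6 | q
5 | 6 | q
7 | 9 | r
8 | 6 | t

yes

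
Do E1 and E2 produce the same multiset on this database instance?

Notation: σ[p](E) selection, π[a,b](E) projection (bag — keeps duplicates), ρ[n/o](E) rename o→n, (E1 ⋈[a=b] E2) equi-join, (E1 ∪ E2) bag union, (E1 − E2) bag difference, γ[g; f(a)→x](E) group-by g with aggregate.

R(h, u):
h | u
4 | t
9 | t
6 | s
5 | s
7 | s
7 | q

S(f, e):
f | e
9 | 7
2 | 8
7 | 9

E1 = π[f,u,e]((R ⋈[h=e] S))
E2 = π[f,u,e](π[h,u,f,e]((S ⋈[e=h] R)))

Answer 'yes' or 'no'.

E1 stepwise |·|:
  R → 6
  S → 3
  (R ⋈[h=e] S) → 3
  π[f,u,e]((R ⋈[h=e] S)) → 3
E2 stepwise |·|:
  S → 3
  R → 6
  (S ⋈[e=h] R) → 3
  π[h,u,f,e]((S ⋈[e=h] R)) → 3
  π[f,u,e](π[h,u,f,e]((S ⋈[e=h] R))) → 3

E1 and E2 produce the same multiset:
f | u | e
7 | t | 9
9 | q | 7
9 | s | 7

yes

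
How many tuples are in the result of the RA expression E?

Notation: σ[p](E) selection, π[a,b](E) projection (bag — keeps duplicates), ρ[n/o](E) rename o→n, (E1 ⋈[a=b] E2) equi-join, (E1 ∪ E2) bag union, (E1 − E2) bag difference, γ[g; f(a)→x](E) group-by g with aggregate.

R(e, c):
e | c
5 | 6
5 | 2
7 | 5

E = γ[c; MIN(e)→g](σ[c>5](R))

Per-node cardinality:
  R → 3
  σ[c>5](R) → 1
  γ[c; MIN(e)→g](σ[c>5](R)) → 1

|E| = 1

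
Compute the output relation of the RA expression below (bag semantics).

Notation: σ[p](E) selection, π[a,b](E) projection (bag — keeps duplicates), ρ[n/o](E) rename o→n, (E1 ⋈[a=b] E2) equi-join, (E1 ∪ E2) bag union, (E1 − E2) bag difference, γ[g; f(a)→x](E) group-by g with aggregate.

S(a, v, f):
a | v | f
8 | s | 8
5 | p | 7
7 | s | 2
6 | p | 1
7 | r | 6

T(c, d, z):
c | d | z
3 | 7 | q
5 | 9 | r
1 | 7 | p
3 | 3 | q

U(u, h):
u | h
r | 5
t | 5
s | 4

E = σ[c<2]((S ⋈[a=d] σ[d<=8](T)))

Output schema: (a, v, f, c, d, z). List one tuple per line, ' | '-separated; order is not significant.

Per-node cardinality:
  S → 5
  T → 4
  σ[d<=8](T) → 3
  (S ⋈[a=d] σ[d<=8](T)) → 4
  σ[c<2]((S ⋈[a=d] σ[d<=8](T))) → 2

== RESULT ==
a | v | f | c | d | z
7 | r | 6 | 1 | 7 | p
7 | s | 2 | 1 | 7 | p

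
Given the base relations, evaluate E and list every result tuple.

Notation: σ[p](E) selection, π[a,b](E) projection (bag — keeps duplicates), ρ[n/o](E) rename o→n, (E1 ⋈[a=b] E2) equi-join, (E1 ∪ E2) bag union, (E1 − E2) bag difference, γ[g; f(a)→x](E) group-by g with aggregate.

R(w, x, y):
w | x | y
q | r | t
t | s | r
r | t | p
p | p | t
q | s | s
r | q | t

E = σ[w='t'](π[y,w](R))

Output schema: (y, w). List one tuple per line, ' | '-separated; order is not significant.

Per-node cardinality:
  R → 6
  π[y,w](R) → 6
  σ[w='t'](π[y,w](R)) → 1

== RESULT ==
y | w
r | t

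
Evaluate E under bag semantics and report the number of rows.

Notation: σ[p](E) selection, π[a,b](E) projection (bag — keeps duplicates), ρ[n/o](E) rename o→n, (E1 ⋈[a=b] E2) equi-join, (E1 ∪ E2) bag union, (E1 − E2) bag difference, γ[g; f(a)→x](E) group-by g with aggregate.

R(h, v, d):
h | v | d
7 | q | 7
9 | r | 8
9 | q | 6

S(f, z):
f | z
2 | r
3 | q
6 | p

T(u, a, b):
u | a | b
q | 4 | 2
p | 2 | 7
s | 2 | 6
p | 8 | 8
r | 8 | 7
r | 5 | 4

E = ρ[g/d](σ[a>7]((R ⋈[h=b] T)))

Stepwise |·|:
  R → 3
  T → 6
  (R ⋈[h=b] T) → 2
  σ[a>7]((R ⋈[h=b] T)) → 1
  ρ[g/d](σ[a>7]((R ⋈[h=b] T))) → 1

|E| = 1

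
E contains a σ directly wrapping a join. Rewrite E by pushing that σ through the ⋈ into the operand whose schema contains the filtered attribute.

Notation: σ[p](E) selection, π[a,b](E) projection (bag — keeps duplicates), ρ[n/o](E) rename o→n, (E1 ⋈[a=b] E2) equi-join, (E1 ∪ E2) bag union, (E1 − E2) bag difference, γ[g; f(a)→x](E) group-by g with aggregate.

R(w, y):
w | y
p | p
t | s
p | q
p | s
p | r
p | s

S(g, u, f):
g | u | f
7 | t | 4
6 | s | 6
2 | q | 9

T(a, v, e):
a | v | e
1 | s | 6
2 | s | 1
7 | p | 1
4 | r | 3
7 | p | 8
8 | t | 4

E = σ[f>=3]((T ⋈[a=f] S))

σ filters on f, owned by the right side.
E' = (T ⋈[a=f] σ[f>=3](S))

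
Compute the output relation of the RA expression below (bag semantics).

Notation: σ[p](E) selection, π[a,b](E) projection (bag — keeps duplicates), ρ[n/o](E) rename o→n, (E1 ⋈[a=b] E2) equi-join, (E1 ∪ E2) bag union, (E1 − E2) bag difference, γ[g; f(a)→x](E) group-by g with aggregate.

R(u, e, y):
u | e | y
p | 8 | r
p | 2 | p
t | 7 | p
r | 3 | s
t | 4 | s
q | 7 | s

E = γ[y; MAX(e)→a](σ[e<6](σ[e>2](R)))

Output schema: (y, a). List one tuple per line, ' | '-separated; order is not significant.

Subexpression sizes:
  R → 6
  σ[e>2](R) → 5
  σ[e<6](σ[e>2](R)) → 2
  γ[y; MAX(e)→a](σ[e<6](σ[e>2](R))) → 1

== RESULT ==
y | a
s | 4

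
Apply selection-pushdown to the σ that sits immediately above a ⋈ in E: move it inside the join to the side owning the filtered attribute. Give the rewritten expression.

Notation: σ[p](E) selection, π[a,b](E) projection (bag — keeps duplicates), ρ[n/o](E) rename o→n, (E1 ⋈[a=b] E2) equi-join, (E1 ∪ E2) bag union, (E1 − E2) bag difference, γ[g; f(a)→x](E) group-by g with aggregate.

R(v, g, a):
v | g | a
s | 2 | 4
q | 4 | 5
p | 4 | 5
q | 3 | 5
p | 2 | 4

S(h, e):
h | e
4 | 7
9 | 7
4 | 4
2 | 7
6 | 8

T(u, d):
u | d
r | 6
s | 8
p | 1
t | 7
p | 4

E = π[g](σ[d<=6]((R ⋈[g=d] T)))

σ filters on d, owned by the right side.
E' = π[g]((R ⋈[g=d] σ[d<=6](T)))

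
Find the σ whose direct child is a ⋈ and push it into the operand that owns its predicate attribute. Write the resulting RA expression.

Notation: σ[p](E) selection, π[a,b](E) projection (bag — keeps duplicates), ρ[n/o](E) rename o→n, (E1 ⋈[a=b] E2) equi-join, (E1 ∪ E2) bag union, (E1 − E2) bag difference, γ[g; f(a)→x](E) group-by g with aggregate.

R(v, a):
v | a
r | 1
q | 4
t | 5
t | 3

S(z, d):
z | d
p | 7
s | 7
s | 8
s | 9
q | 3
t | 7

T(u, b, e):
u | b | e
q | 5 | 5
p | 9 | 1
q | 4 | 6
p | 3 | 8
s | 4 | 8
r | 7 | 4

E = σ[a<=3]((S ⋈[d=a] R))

σ filters on a, owned by the right side.
E' = (S ⋈[d=a] σ[a<=3](R))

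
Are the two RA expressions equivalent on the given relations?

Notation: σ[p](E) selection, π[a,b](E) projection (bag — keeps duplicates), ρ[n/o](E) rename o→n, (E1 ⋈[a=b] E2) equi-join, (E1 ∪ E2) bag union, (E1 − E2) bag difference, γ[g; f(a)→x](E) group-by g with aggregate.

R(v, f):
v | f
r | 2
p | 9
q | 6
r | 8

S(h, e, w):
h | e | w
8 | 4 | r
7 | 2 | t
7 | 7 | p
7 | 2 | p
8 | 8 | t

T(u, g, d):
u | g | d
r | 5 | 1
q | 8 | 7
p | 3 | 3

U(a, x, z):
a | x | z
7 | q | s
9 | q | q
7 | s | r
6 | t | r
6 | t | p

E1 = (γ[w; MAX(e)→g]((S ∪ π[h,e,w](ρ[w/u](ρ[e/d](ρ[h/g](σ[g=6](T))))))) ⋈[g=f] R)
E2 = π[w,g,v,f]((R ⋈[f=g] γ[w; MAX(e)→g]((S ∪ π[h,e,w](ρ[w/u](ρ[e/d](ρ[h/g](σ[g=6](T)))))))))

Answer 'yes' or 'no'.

E1 subexpression sizes:
  S → 5
  T → 3
  σ[g=6](T) → 0
  ρ[h/g](σ[g=6](T)) → 0
  ρ[e/d](ρ[h/g](σ[g=6](T))) → 0
  ρ[w/u](ρ[e/d](ρ[h/g](σ[g=6](T)))) → 0
  π[h,e,w](ρ[w/u](ρ[e/d](ρ[h/g](σ[g=6](T))))) → 0
  (S ∪ π[h,e,w](ρ[w/u](ρ[e/d](ρ[h/g](σ[g=6](T)))))) → 5
  γ[w; MAX(e)→g]((S ∪ π[h,e,w](ρ[w/u](ρ[e/d](ρ[h/g](σ[g=6](T))))))) → 3
  R → 4
  (γ[w; MAX(e)→g]((S ∪ π[h,e,w](ρ[w/u](ρ[e/d](ρ[h/g](σ[g=6](T))))))) ⋈[g=f] R) → 1
E2 subexpression sizes:
  R → 4
  S → 5
  T → 3
  σ[g=6](T) → 0
  ρ[h/g](σ[g=6](T)) → 0
  ρ[e/d](ρ[h/g](σ[g=6](T))) → 0
  ρ[w/u](ρ[e/d](ρ[h/g](σ[g=6](T)))) → 0
  π[h,e,w](ρ[w/u](ρ[e/d](ρ[h/g](σ[g=6](T))))) → 0
  (S ∪ π[h,e,w](ρ[w/u](ρ[e/d](ρ[h/g](σ[g=6](T)))))) → 5
  γ[w; MAX(e)→g]((S ∪ π[h,e,w](ρ[w/u](ρ[e/d](ρ[h/g](σ[g=6](T))))))) → 3
  (R ⋈[f=g] γ[w; MAX(e)→g]((S ∪ π[h,e,w](ρ[w/u](ρ[e/d](ρ[h/g](σ[g=6](T)))))))) → 1
  π[w,g,v,f]((R ⋈[f=g] γ[w; MAX(e)→g]((S ∪ π[h,e,w](ρ[w/u](ρ[e/d](ρ[h/g](σ[g=6](T))))))))) → 1

E1 and E2 produce the same multiset:
w | g | v | f
t | 8 | r | 8

yes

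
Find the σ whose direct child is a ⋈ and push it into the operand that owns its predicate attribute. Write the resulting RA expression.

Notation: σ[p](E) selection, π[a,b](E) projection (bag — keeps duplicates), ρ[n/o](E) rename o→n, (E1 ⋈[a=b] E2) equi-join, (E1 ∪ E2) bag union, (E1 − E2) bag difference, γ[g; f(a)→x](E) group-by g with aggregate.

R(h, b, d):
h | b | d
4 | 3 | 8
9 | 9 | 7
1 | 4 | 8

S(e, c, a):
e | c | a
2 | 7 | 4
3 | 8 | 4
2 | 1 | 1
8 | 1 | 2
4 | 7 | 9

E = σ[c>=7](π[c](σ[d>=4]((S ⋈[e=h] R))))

σ filters on d, owned by the right side.
E' = σ[c>=7](π[c]((S ⋈[e=h] σ[d>=4](R))))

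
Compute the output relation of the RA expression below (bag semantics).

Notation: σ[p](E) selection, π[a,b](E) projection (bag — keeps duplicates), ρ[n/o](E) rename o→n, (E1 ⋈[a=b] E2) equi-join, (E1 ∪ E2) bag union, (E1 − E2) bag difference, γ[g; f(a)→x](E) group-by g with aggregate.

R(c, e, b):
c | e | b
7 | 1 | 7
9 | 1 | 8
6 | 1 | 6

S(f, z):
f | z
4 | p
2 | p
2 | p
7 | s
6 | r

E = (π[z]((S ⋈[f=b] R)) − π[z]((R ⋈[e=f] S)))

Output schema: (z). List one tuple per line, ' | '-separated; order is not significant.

Stepwise |·|:
  S → 5
  R → 3
  (S ⋈[f=b] R) → 2
  π[z]((S ⋈[f=b] R)) → 2
  R → 3
  S → 5
  (R ⋈[e=f] S) → 0
  π[z]((R ⋈[e=f] S)) → 0
  (π[z]((S ⋈[f=b] R)) − π[z]((R ⋈[e=f] S))) → 2

== RESULT ==
z
r
s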